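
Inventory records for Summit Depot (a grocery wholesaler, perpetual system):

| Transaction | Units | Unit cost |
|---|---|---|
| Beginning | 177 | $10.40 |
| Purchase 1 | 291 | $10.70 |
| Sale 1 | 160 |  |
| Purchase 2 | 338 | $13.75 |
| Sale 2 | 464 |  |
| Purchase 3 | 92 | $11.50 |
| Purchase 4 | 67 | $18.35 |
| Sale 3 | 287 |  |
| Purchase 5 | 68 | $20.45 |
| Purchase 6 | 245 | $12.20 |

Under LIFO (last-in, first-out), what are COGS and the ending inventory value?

COGS = $11,327.85; ending inventory = $4,941.20

Sale 1 (160) [LIFO — newest first]: 160 @ $10.70 = $1,712.00
Sale 2 (464) [LIFO — newest first]: 338 @ $13.75 + 126 @ $10.70 = $5,995.70
Sale 3 (287) [LIFO — newest first]: 67 @ $18.35 + 92 @ $11.50 + 5 @ $10.70 + 123 @ $10.40 = $3,620.15
Total COGS = $1,712.00 + $5,995.70 + $3,620.15 = $11,327.85
Ending inventory: 54 @ $10.40 + 68 @ $20.45 + 245 @ $12.20 = $4,941.20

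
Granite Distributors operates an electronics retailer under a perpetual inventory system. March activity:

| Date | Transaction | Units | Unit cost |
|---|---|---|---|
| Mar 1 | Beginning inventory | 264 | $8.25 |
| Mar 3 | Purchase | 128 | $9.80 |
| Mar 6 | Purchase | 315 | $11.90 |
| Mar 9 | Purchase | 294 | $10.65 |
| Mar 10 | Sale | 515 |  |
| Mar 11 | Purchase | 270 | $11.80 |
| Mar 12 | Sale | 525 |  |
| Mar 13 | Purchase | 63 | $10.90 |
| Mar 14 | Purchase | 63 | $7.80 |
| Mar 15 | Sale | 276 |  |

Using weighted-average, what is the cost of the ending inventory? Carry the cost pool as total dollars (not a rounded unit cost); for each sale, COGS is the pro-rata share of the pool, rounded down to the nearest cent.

After Mar 1: 264 on hand, pool $2,178.00 (≈ $8.2500 each)
After Mar 3: 392 on hand, pool $3,432.40 (≈ $8.7561 each)
After Mar 6: 707 on hand, pool $7,180.90 (≈ $10.1569 each)
After Mar 9: 1001 on hand, pool $10,312.00 (≈ $10.3017 each)
Mar 10, sell 515: 515/1001 × $10,312.00 → $5,305.37
After Mar 11: 756 on hand, pool $8,192.63 (≈ $10.8368 each)
Mar 12, sell 525: 525/756 × $8,192.63 → $5,689.32
After Mar 13: 294 on hand, pool $3,190.01 (≈ $10.8504 each)
After Mar 14: 357 on hand, pool $3,681.41 (≈ $10.3121 each)
Mar 15, sell 276: 276/357 × $3,681.41 → $2,846.13
Total COGS = $5,305.37 + $5,689.32 + $2,846.13 = $13,840.82
Ending inventory (cost pool remaining) = $835.28

Ending inventory = $835.28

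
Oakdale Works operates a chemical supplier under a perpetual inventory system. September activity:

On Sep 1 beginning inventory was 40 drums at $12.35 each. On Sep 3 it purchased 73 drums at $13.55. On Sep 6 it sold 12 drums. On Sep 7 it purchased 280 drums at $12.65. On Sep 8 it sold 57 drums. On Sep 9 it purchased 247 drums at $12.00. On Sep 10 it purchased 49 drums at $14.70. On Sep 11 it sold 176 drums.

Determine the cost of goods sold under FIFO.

COGS = $3,152.95

Sep 6, 12 sold [FIFO — oldest first]: 12 @ $12.35 = $148.20
Sep 8, 57 sold [FIFO — oldest first]: 28 @ $12.35 + 29 @ $13.55 = $738.75
Sep 11, 176 sold [FIFO — oldest first]: 44 @ $13.55 + 132 @ $12.65 = $2,266.00
Total COGS = $148.20 + $738.75 + $2,266.00 = $3,152.95
Ending inventory: 148 @ $12.65 + 247 @ $12.00 + 49 @ $14.70 = $5,556.50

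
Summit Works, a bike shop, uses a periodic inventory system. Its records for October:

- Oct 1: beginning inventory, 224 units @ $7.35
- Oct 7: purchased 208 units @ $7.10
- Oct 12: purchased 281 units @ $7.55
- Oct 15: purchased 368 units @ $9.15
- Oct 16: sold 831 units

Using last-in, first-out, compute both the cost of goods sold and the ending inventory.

Oct 16, 831 sold [LIFO — newest first]: 368 @ $9.15 + 281 @ $7.55 + 182 @ $7.10 = $6,780.95
Ending inventory: 224 @ $7.35 + 26 @ $7.10 = $1,831.00

COGS = $6,780.95; ending inventory = $1,831.00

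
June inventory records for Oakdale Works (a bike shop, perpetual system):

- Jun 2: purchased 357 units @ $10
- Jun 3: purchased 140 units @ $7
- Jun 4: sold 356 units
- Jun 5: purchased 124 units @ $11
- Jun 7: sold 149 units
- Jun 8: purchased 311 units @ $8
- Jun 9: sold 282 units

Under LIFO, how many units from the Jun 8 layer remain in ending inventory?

29

Jun 4, 356 sold [LIFO — newest first]: 140 @ $7 + 216 @ $10 = $3,140
Jun 7, 149 sold [LIFO — newest first]: 124 @ $11 + 25 @ $10 = $1,614
Jun 9, 282 sold [LIFO — newest first]: 282 @ $8 = $2,256
Total COGS = $3,140 + $1,614 + $2,256 = $7,010
Ending inventory: 116 @ $10 + 29 @ $8 = $1,392
Check: goods available $8,402 = COGS $7,010 + ending $1,392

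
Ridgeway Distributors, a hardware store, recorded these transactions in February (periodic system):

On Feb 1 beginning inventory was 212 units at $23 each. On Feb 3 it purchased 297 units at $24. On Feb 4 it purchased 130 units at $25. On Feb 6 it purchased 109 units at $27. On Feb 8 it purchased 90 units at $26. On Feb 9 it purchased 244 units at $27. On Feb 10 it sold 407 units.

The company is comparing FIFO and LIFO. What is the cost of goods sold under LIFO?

COGS = $10,899

FIFO COGS: 212 @ $23 + 195 @ $24 = $9,556
LIFO COGS: 244 @ $27 + 90 @ $26 + 73 @ $27 = $10,899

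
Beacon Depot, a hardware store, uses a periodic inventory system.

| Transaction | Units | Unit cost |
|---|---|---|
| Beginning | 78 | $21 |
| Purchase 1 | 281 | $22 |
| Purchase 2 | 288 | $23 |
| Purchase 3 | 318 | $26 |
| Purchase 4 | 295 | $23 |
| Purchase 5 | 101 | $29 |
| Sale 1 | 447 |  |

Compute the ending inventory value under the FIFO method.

Ending inventory = $22,582

Sale 1 (447) [FIFO — oldest first]: 78 @ $21 + 281 @ $22 + 88 @ $23 = $9,844
Ending inventory: 200 @ $23 + 318 @ $26 + 295 @ $23 + 101 @ $29 = $22,582
Check: goods available $32,426 = COGS $9,844 + ending $22,582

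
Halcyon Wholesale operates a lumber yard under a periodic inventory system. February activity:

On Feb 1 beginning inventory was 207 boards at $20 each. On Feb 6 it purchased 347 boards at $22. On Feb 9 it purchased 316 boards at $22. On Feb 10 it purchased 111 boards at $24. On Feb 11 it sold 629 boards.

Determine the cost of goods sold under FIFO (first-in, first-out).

COGS = $13,424

Feb 11, 629 sold [FIFO — oldest first]: 207 @ $20 + 347 @ $22 + 75 @ $22 = $13,424
Ending inventory: 241 @ $22 + 111 @ $24 = $7,966
Check: goods available $21,390 = COGS $13,424 + ending $7,966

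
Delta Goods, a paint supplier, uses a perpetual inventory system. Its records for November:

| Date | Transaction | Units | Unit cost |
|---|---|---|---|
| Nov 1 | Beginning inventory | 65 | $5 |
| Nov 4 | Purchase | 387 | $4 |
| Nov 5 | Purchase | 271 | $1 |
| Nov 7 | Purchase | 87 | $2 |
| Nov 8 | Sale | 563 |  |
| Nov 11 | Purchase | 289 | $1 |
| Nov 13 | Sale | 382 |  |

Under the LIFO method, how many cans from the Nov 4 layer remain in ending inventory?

Nov 8, 563 sold [LIFO — newest first]: 87 @ $2 + 271 @ $1 + 205 @ $4 = $1,265
Nov 13, 382 sold [LIFO — newest first]: 289 @ $1 + 93 @ $4 = $661
Total COGS = $1,265 + $661 = $1,926
Ending inventory: 65 @ $5 + 89 @ $4 = $681

89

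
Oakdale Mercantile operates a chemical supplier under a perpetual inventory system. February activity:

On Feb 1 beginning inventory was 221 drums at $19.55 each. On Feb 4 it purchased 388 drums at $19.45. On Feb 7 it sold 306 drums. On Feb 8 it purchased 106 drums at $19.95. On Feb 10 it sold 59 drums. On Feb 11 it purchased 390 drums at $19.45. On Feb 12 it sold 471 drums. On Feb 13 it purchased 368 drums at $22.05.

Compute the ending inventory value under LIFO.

Feb 7, 306 sold [LIFO — newest first]: 306 @ $19.45 = $5,951.70
Feb 10, 59 sold [LIFO — newest first]: 59 @ $19.95 = $1,177.05
Feb 12, 471 sold [LIFO — newest first]: 390 @ $19.45 + 47 @ $19.95 + 34 @ $19.45 = $9,184.45
Total COGS = $5,951.70 + $1,177.05 + $9,184.45 = $16,313.20
Ending inventory: 221 @ $19.55 + 48 @ $19.45 + 368 @ $22.05 = $13,368.55
Check: goods available $29,681.75 = COGS $16,313.20 + ending $13,368.55

Ending inventory = $13,368.55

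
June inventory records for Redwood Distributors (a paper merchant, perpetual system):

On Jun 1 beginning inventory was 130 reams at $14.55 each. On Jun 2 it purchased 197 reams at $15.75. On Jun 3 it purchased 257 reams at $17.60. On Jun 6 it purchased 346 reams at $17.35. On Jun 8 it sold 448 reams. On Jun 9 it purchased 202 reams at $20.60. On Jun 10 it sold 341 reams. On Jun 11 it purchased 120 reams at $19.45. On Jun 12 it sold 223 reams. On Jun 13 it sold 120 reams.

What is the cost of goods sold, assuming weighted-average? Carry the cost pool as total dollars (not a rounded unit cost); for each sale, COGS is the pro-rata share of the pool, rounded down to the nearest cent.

COGS = $19,824.53

After Jun 1: 130 on hand, pool $1,891.50 (≈ $14.5500 each)
After Jun 2: 327 on hand, pool $4,994.25 (≈ $15.2729 each)
After Jun 3: 584 on hand, pool $9,517.45 (≈ $16.2970 each)
After Jun 6: 930 on hand, pool $15,520.55 (≈ $16.6888 each)
Jun 8, sell 448: 448/930 × $15,520.55 → $7,476.56
After Jun 9: 684 on hand, pool $12,205.19 (≈ $17.8438 each)
Jun 10, sell 341: 341/684 × $12,205.19 → $6,084.75
After Jun 11: 463 on hand, pool $8,454.44 (≈ $18.2601 each)
Jun 12, sell 223: 223/463 × $8,454.44 → $4,072.00
Jun 13, sell 120: 120/240 × $4,382.44 → $2,191.22
Total COGS = $7,476.56 + $6,084.75 + $4,072.00 + $2,191.22 = $19,824.53
Ending inventory (cost pool remaining) = $2,191.22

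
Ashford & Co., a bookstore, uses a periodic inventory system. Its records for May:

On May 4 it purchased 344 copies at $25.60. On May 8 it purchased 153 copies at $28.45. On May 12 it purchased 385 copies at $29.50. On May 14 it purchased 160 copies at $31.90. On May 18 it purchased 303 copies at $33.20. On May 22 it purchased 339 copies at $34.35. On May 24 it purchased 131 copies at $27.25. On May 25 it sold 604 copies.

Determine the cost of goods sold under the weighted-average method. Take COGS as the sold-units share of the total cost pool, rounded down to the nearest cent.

COGS = $18,268.00

May 25, sell 604: 604/1815 × $54,894.75 → $18,268.00
Ending inventory (cost pool remaining) = $36,626.75
Check: goods available $54,894.75 = COGS $18,268.00 + ending $36,626.75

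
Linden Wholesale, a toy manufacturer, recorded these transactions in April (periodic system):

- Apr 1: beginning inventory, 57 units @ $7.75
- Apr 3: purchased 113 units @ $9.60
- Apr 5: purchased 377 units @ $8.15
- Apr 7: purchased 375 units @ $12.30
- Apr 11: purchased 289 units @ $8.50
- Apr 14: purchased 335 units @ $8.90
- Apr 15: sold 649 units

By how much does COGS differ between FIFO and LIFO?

FIFO COGS: 57 @ $7.75 + 113 @ $9.60 + 377 @ $8.15 + 102 @ $12.30 = $5,853.70
LIFO COGS: 335 @ $8.90 + 289 @ $8.50 + 25 @ $12.30 = $5,745.50
Difference = |$5,853.70 − $5,745.50| = $108.20

$108.20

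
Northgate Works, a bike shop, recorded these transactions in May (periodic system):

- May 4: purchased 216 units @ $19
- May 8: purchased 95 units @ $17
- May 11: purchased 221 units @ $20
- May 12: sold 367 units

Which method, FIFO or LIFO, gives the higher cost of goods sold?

LIFO

FIFO COGS: 216 @ $19 + 95 @ $17 + 56 @ $20 = $6,839
LIFO COGS: 221 @ $20 + 95 @ $17 + 51 @ $19 = $7,004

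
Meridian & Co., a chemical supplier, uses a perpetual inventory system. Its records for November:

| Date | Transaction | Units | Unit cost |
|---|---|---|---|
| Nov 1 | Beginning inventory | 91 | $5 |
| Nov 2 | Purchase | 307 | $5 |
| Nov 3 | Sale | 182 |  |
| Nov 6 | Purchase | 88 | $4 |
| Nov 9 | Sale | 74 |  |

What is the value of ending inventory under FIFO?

Nov 3, 182 sold [FIFO — oldest first]: 91 @ $5 + 91 @ $5 = $910
Nov 9, 74 sold [FIFO — oldest first]: 74 @ $5 = $370
Total COGS = $910 + $370 = $1,280
Ending inventory: 142 @ $5 + 88 @ $4 = $1,062
Check: goods available $2,342 = COGS $1,280 + ending $1,062

Ending inventory = $1,062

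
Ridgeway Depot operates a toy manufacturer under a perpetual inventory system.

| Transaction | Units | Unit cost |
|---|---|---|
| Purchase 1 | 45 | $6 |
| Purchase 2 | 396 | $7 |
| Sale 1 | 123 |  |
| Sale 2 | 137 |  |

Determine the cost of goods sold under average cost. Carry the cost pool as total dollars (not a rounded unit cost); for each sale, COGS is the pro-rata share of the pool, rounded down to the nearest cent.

After Purchase 1: 45 on hand, pool $270.00 (≈ $6.0000 each)
After Purchase 2: 441 on hand, pool $3,042.00 (≈ $6.8980 each)
Sale 1, sell 123: 123/441 × $3,042.00 → $848.44
Sale 2, sell 137: 137/318 × $2,193.56 → $945.02
Total COGS = $848.44 + $945.02 = $1,793.46
Ending inventory (cost pool remaining) = $1,248.54
Check: goods available $3,042.00 = COGS $1,793.46 + ending $1,248.54

COGS = $1,793.46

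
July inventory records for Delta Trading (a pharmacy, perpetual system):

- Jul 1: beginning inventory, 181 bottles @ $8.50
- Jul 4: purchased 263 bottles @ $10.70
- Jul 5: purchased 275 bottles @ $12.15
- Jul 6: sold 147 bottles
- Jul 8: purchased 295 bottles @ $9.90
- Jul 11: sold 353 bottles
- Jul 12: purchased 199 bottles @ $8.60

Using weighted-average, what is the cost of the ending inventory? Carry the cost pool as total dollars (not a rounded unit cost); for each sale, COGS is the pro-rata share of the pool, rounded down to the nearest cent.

Ending inventory = $7,071.55

After Jul 1: 181 on hand, pool $1,538.50 (≈ $8.5000 each)
After Jul 4: 444 on hand, pool $4,352.60 (≈ $9.8032 each)
After Jul 5: 719 on hand, pool $7,693.85 (≈ $10.7008 each)
Jul 6, sell 147: 147/719 × $7,693.85 → $1,573.01
After Jul 8: 867 on hand, pool $9,041.34 (≈ $10.4283 each)
Jul 11, sell 353: 353/867 × $9,041.34 → $3,681.19
After Jul 12: 713 on hand, pool $7,071.55 (≈ $9.9180 each)
Total COGS = $1,573.01 + $3,681.19 = $5,254.20
Ending inventory (cost pool remaining) = $7,071.55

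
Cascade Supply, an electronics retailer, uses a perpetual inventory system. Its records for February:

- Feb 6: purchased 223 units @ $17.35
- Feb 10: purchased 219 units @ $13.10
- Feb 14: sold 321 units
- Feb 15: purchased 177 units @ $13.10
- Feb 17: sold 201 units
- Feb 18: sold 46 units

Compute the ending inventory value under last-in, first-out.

Feb 14, 321 sold [LIFO — newest first]: 219 @ $13.10 + 102 @ $17.35 = $4,638.60
Feb 17, 201 sold [LIFO — newest first]: 177 @ $13.10 + 24 @ $17.35 = $2,735.10
Feb 18, 46 sold [LIFO — newest first]: 46 @ $17.35 = $798.10
Total COGS = $4,638.60 + $2,735.10 + $798.10 = $8,171.80
Ending inventory: 51 @ $17.35 = $884.85

Ending inventory = $884.85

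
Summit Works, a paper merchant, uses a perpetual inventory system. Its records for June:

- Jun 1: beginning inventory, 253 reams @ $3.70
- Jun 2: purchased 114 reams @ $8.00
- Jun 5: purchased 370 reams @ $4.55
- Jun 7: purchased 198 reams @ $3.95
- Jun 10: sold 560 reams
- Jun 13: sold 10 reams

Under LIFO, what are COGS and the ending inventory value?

Jun 10, 560 sold [LIFO — newest first]: 198 @ $3.95 + 362 @ $4.55 = $2,429.20
Jun 13, 10 sold [LIFO — newest first]: 8 @ $4.55 + 2 @ $8.00 = $52.40
Total COGS = $2,429.20 + $52.40 = $2,481.60
Ending inventory: 253 @ $3.70 + 112 @ $8.00 = $1,832.10

COGS = $2,481.60; ending inventory = $1,832.10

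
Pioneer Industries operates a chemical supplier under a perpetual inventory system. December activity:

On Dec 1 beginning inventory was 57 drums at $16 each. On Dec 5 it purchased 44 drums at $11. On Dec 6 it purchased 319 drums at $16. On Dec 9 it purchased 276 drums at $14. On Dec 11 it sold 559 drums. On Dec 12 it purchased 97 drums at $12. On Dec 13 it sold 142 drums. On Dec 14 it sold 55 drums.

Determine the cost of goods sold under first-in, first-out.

Dec 11, 559 sold [FIFO — oldest first]: 57 @ $16 + 44 @ $11 + 319 @ $16 + 139 @ $14 = $8,446
Dec 13, 142 sold [FIFO — oldest first]: 137 @ $14 + 5 @ $12 = $1,978
Dec 14, 55 sold [FIFO — oldest first]: 55 @ $12 = $660
Total COGS = $8,446 + $1,978 + $660 = $11,084
Ending inventory: 37 @ $12 = $444

COGS = $11,084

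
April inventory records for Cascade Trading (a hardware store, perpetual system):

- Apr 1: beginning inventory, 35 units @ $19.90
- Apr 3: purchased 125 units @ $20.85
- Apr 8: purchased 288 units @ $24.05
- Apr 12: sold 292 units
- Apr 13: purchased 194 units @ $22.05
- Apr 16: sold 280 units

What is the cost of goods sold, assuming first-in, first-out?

COGS = $12,963.35

Apr 12, 292 sold [FIFO — oldest first]: 35 @ $19.90 + 125 @ $20.85 + 132 @ $24.05 = $6,477.35
Apr 16, 280 sold [FIFO — oldest first]: 156 @ $24.05 + 124 @ $22.05 = $6,486.00
Total COGS = $6,477.35 + $6,486.00 = $12,963.35
Ending inventory: 70 @ $22.05 = $1,543.50
Check: goods available $14,506.85 = COGS $12,963.35 + ending $1,543.50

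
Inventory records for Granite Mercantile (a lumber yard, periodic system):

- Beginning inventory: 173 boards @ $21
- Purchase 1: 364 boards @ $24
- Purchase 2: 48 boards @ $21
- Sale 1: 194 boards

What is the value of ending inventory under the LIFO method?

Ending inventory = $8,865

Sale 1 (194) [LIFO — newest first]: 48 @ $21 + 146 @ $24 = $4,512
Ending inventory: 173 @ $21 + 218 @ $24 = $8,865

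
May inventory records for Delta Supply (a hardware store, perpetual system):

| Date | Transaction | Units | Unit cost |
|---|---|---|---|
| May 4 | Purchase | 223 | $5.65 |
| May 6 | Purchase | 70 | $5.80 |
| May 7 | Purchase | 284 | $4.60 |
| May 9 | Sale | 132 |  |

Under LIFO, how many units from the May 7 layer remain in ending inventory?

152

May 9, 132 sold [LIFO — newest first]: 132 @ $4.60 = $607.20
Ending inventory: 223 @ $5.65 + 70 @ $5.80 + 152 @ $4.60 = $2,365.15
Check: goods available $2,972.35 = COGS $607.20 + ending $2,365.15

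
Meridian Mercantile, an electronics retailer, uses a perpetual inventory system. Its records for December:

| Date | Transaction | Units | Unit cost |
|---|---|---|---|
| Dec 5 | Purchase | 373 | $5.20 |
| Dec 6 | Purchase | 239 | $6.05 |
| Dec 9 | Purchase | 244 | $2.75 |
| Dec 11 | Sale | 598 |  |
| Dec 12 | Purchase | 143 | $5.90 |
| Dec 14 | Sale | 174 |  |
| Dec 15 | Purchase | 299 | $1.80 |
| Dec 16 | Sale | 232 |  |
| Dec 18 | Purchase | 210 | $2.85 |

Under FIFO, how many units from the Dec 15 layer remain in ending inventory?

Dec 11, 598 sold [FIFO — oldest first]: 373 @ $5.20 + 225 @ $6.05 = $3,300.85
Dec 14, 174 sold [FIFO — oldest first]: 14 @ $6.05 + 160 @ $2.75 = $524.70
Dec 16, 232 sold [FIFO — oldest first]: 84 @ $2.75 + 143 @ $5.90 + 5 @ $1.80 = $1,083.70
Total COGS = $3,300.85 + $524.70 + $1,083.70 = $4,909.25
Ending inventory: 294 @ $1.80 + 210 @ $2.85 = $1,127.70
Check: goods available $6,036.95 = COGS $4,909.25 + ending $1,127.70

294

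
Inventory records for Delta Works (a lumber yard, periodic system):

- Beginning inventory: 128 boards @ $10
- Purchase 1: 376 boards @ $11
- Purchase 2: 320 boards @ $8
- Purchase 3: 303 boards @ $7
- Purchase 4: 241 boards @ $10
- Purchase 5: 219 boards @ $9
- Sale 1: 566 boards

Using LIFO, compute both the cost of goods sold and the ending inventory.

COGS = $5,123; ending inventory = $9,355

Sale 1 (566) [LIFO — newest first]: 219 @ $9 + 241 @ $10 + 106 @ $7 = $5,123
Ending inventory: 128 @ $10 + 376 @ $11 + 320 @ $8 + 197 @ $7 = $9,355
Check: goods available $14,478 = COGS $5,123 + ending $9,355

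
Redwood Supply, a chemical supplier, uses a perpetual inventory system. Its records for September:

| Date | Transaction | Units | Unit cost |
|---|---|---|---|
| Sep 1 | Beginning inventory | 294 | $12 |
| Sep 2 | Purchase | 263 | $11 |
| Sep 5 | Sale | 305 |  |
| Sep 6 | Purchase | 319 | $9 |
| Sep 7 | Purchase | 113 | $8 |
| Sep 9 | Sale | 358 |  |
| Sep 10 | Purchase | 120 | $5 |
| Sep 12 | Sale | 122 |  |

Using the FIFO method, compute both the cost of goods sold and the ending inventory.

Sep 5, 305 sold [FIFO — oldest first]: 294 @ $12 + 11 @ $11 = $3,649
Sep 9, 358 sold [FIFO — oldest first]: 252 @ $11 + 106 @ $9 = $3,726
Sep 12, 122 sold [FIFO — oldest first]: 122 @ $9 = $1,098
Total COGS = $3,649 + $3,726 + $1,098 = $8,473
Ending inventory: 91 @ $9 + 113 @ $8 + 120 @ $5 = $2,323
Check: goods available $10,796 = COGS $8,473 + ending $2,323

COGS = $8,473; ending inventory = $2,323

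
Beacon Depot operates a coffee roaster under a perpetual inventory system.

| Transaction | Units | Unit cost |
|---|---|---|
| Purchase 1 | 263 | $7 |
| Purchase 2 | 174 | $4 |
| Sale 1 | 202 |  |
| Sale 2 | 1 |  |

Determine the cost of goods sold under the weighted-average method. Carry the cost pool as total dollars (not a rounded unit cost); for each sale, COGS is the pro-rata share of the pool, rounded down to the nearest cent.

After Purchase 1: 263 on hand, pool $1,841.00 (≈ $7.0000 each)
After Purchase 2: 437 on hand, pool $2,537.00 (≈ $5.8055 each)
Sale 1, sell 202: 202/437 × $2,537.00 → $1,172.70
Sale 2, sell 1: 1/235 × $1,364.30 → $5.80
Total COGS = $1,172.70 + $5.80 = $1,178.50
Ending inventory (cost pool remaining) = $1,358.50
Check: goods available $2,537.00 = COGS $1,178.50 + ending $1,358.50

COGS = $1,178.50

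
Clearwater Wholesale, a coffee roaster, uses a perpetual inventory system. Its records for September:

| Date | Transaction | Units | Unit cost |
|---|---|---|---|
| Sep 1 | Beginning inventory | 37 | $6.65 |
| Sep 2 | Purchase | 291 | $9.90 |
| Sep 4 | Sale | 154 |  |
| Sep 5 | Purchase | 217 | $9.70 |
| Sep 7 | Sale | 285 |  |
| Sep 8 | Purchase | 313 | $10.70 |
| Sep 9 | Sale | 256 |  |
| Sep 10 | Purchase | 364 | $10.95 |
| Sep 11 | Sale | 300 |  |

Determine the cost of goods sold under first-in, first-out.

COGS = $10,081.10

Sep 4, 154 sold [FIFO — oldest first]: 37 @ $6.65 + 117 @ $9.90 = $1,404.35
Sep 7, 285 sold [FIFO — oldest first]: 174 @ $9.90 + 111 @ $9.70 = $2,799.30
Sep 9, 256 sold [FIFO — oldest first]: 106 @ $9.70 + 150 @ $10.70 = $2,633.20
Sep 11, 300 sold [FIFO — oldest first]: 163 @ $10.70 + 137 @ $10.95 = $3,244.25
Total COGS = $1,404.35 + $2,799.30 + $2,633.20 + $3,244.25 = $10,081.10
Ending inventory: 227 @ $10.95 = $2,485.65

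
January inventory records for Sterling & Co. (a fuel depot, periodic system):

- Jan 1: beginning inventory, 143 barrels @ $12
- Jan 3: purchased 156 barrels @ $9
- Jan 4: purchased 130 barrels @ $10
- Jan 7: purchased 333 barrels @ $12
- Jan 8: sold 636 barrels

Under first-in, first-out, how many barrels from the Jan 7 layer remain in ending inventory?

126

Jan 8, 636 sold [FIFO — oldest first]: 143 @ $12 + 156 @ $9 + 130 @ $10 + 207 @ $12 = $6,904
Ending inventory: 126 @ $12 = $1,512
Check: goods available $8,416 = COGS $6,904 + ending $1,512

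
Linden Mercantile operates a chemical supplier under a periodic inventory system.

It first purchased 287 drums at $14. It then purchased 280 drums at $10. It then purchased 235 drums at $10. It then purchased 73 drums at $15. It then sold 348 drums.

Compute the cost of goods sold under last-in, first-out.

COGS = $3,845

Sale 1 (348) [LIFO — newest first]: 73 @ $15 + 235 @ $10 + 40 @ $10 = $3,845
Ending inventory: 287 @ $14 + 240 @ $10 = $6,418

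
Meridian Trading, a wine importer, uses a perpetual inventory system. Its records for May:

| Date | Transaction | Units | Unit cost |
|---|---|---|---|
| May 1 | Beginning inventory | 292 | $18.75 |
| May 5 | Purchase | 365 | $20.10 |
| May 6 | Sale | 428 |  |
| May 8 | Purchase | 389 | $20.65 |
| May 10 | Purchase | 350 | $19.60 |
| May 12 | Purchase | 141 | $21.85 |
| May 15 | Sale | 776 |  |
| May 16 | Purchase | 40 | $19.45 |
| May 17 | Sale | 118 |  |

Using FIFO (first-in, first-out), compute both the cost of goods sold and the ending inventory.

May 6, 428 sold [FIFO — oldest first]: 292 @ $18.75 + 136 @ $20.10 = $8,208.60
May 15, 776 sold [FIFO — oldest first]: 229 @ $20.10 + 389 @ $20.65 + 158 @ $19.60 = $15,732.55
May 17, 118 sold [FIFO — oldest first]: 118 @ $19.60 = $2,312.80
Total COGS = $8,208.60 + $15,732.55 + $2,312.80 = $26,253.95
Ending inventory: 74 @ $19.60 + 141 @ $21.85 + 40 @ $19.45 = $5,309.25
Check: goods available $31,563.20 = COGS $26,253.95 + ending $5,309.25

COGS = $26,253.95; ending inventory = $5,309.25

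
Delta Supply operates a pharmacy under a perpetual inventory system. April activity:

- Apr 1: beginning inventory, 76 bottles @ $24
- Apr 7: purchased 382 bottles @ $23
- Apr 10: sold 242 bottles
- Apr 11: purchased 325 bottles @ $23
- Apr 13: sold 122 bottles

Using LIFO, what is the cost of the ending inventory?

Apr 10, 242 sold [LIFO — newest first]: 242 @ $23 = $5,566
Apr 13, 122 sold [LIFO — newest first]: 122 @ $23 = $2,806
Total COGS = $5,566 + $2,806 = $8,372
Ending inventory: 76 @ $24 + 140 @ $23 + 203 @ $23 = $9,713
Check: goods available $18,085 = COGS $8,372 + ending $9,713

Ending inventory = $9,713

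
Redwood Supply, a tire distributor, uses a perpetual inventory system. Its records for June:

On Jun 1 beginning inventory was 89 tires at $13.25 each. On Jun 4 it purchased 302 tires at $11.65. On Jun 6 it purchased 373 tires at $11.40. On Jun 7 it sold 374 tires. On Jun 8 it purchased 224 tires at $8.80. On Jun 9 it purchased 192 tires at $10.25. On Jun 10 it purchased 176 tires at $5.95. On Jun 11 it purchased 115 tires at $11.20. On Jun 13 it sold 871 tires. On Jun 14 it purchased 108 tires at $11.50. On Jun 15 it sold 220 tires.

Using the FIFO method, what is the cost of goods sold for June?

Jun 7, 374 sold [FIFO — oldest first]: 89 @ $13.25 + 285 @ $11.65 = $4,499.50
Jun 13, 871 sold [FIFO — oldest first]: 17 @ $11.65 + 373 @ $11.40 + 224 @ $8.80 + 192 @ $10.25 + 65 @ $5.95 = $8,776.20
Jun 15, 220 sold [FIFO — oldest first]: 111 @ $5.95 + 109 @ $11.20 = $1,881.25
Total COGS = $4,499.50 + $8,776.20 + $1,881.25 = $15,156.95
Ending inventory: 6 @ $11.20 + 108 @ $11.50 = $1,309.20
Check: goods available $16,466.15 = COGS $15,156.95 + ending $1,309.20

COGS = $15,156.95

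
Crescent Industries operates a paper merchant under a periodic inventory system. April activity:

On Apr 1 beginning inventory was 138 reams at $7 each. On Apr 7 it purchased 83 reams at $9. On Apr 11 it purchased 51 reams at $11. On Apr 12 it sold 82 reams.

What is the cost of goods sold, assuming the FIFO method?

COGS = $574

Apr 12, 82 sold [FIFO — oldest first]: 82 @ $7 = $574
Ending inventory: 56 @ $7 + 83 @ $9 + 51 @ $11 = $1,700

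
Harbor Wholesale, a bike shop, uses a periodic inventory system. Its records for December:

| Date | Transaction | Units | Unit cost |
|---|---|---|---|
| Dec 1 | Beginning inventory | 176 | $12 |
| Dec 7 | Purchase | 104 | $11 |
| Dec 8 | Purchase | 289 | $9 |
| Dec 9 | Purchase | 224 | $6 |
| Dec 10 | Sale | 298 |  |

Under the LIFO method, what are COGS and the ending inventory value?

COGS = $2,010; ending inventory = $5,191

Dec 10, 298 sold [LIFO — newest first]: 224 @ $6 + 74 @ $9 = $2,010
Ending inventory: 176 @ $12 + 104 @ $11 + 215 @ $9 = $5,191
Check: goods available $7,201 = COGS $2,010 + ending $5,191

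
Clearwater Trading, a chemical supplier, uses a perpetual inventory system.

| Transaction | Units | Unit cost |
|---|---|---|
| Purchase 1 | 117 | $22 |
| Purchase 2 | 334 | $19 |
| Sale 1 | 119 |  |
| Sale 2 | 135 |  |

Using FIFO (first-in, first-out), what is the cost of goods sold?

COGS = $5,177

Sale 1 (119) [FIFO — oldest first]: 117 @ $22 + 2 @ $19 = $2,612
Sale 2 (135) [FIFO — oldest first]: 135 @ $19 = $2,565
Total COGS = $2,612 + $2,565 = $5,177
Ending inventory: 197 @ $19 = $3,743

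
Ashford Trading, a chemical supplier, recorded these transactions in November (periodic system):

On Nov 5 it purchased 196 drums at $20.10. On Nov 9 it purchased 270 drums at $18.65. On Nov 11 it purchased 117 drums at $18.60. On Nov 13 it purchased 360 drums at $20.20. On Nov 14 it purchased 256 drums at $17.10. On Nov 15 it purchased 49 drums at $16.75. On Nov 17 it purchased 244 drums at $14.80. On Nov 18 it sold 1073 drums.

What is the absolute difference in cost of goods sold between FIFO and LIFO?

FIFO COGS: 196 @ $20.10 + 270 @ $18.65 + 117 @ $18.60 + 360 @ $20.20 + 130 @ $17.10 = $20,646.30
LIFO COGS: 244 @ $14.80 + 49 @ $16.75 + 256 @ $17.10 + 360 @ $20.20 + 117 @ $18.60 + 47 @ $18.65 = $19,134.30
Difference = |$20,646.30 − $19,134.30| = $1,512.00

$1,512.00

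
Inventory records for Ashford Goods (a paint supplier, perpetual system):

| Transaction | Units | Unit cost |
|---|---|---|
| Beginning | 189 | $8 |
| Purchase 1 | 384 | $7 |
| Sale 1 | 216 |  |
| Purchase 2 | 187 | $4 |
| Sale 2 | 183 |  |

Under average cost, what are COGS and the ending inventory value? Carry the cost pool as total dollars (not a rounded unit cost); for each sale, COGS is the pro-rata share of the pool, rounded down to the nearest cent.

After Beginning: 189 on hand, pool $1,512.00 (≈ $8.0000 each)
After Purchase 1: 573 on hand, pool $4,200.00 (≈ $7.3298 each)
Sale 1, sell 216: 216/573 × $4,200.00 → $1,583.24
After Purchase 2: 544 on hand, pool $3,364.76 (≈ $6.1852 each)
Sale 2, sell 183: 183/544 × $3,364.76 → $1,131.89
Total COGS = $1,583.24 + $1,131.89 = $2,715.13
Ending inventory (cost pool remaining) = $2,232.87
Check: goods available $4,948.00 = COGS $2,715.13 + ending $2,232.87

COGS = $2,715.13; ending inventory = $2,232.87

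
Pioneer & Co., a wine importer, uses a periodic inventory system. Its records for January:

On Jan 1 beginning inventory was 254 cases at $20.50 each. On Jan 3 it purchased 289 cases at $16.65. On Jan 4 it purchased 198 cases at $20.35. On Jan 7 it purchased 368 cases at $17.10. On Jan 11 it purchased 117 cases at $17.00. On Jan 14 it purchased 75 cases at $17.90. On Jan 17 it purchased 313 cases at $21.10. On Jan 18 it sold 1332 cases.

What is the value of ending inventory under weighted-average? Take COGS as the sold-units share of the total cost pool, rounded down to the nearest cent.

Jan 18, sell 1332: 1332/1614 × $30,276.75 → $24,986.76
Ending inventory (cost pool remaining) = $5,289.99
Check: goods available $30,276.75 = COGS $24,986.76 + ending $5,289.99

Ending inventory = $5,289.99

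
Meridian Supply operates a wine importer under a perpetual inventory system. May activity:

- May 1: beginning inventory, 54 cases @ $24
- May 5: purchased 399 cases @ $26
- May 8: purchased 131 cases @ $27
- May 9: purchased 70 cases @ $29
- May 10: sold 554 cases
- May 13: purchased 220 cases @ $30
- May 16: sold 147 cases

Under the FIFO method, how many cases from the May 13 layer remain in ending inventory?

173

May 10, 554 sold [FIFO — oldest first]: 54 @ $24 + 399 @ $26 + 101 @ $27 = $14,397
May 16, 147 sold [FIFO — oldest first]: 30 @ $27 + 70 @ $29 + 47 @ $30 = $4,250
Total COGS = $14,397 + $4,250 = $18,647
Ending inventory: 173 @ $30 = $5,190
Check: goods available $23,837 = COGS $18,647 + ending $5,190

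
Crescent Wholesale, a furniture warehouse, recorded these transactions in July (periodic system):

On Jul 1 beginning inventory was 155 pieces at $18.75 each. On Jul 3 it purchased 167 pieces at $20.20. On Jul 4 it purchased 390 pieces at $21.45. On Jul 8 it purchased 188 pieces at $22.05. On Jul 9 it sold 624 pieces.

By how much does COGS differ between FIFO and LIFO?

FIFO COGS: 155 @ $18.75 + 167 @ $20.20 + 302 @ $21.45 = $12,757.55
LIFO COGS: 188 @ $22.05 + 390 @ $21.45 + 46 @ $20.20 = $13,440.10
Difference = |$12,757.55 − $13,440.10| = $682.55

$682.55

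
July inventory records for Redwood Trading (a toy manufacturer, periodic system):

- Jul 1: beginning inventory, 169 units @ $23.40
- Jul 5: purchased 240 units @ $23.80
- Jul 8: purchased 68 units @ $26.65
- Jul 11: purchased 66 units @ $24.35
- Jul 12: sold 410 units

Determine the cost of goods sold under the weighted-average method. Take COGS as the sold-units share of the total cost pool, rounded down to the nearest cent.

COGS = $9,880.69

Jul 12, sell 410: 410/543 × $13,085.90 → $9,880.69
Ending inventory (cost pool remaining) = $3,205.21
Check: goods available $13,085.90 = COGS $9,880.69 + ending $3,205.21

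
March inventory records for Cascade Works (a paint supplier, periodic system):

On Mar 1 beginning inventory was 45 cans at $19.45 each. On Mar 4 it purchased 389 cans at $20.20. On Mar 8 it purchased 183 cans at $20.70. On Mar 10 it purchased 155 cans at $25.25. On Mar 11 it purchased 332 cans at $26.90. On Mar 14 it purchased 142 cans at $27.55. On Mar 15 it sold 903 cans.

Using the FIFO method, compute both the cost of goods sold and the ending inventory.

COGS = $19,958.80; ending inventory = $9,319.00

Mar 15, 903 sold [FIFO — oldest first]: 45 @ $19.45 + 389 @ $20.20 + 183 @ $20.70 + 155 @ $25.25 + 131 @ $26.90 = $19,958.80
Ending inventory: 201 @ $26.90 + 142 @ $27.55 = $9,319.00
Check: goods available $29,277.80 = COGS $19,958.80 + ending $9,319.00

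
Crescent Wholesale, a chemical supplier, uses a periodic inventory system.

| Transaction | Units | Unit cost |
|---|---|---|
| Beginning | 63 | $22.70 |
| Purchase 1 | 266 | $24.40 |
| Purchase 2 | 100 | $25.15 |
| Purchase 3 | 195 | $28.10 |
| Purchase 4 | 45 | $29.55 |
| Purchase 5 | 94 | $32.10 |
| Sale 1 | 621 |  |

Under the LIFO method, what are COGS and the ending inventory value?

Sale 1 (621) [LIFO — newest first]: 94 @ $32.10 + 45 @ $29.55 + 195 @ $28.10 + 100 @ $25.15 + 187 @ $24.40 = $16,904.45
Ending inventory: 63 @ $22.70 + 79 @ $24.40 = $3,357.70

COGS = $16,904.45; ending inventory = $3,357.70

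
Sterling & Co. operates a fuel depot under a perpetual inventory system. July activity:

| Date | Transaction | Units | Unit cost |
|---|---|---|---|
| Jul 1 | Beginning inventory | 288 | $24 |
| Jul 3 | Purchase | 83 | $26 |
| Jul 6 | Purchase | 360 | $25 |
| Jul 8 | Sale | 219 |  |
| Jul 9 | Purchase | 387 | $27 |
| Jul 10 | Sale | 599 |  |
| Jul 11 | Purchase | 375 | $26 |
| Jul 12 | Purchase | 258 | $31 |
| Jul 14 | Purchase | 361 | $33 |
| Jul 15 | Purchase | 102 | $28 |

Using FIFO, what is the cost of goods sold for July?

COGS = $20,419

Jul 8, 219 sold [FIFO — oldest first]: 219 @ $24 = $5,256
Jul 10, 599 sold [FIFO — oldest first]: 69 @ $24 + 83 @ $26 + 360 @ $25 + 87 @ $27 = $15,163
Total COGS = $5,256 + $15,163 = $20,419
Ending inventory: 300 @ $27 + 375 @ $26 + 258 @ $31 + 361 @ $33 + 102 @ $28 = $40,617
Check: goods available $61,036 = COGS $20,419 + ending $40,617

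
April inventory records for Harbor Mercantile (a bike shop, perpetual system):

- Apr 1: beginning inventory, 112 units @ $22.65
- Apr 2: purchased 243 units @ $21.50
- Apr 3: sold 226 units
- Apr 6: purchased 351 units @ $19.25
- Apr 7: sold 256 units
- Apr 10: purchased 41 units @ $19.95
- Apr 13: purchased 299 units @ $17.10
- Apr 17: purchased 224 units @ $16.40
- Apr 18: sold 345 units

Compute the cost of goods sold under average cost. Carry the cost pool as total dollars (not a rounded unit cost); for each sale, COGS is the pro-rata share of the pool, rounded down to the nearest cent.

After Apr 1: 112 on hand, pool $2,536.80 (≈ $22.6500 each)
After Apr 2: 355 on hand, pool $7,761.30 (≈ $21.8628 each)
Apr 3, sell 226: 226/355 × $7,761.30 → $4,940.99
After Apr 6: 480 on hand, pool $9,577.06 (≈ $19.9522 each)
Apr 7, sell 256: 256/480 × $9,577.06 → $5,107.76
After Apr 10: 265 on hand, pool $5,287.25 (≈ $19.9519 each)
After Apr 13: 564 on hand, pool $10,400.15 (≈ $18.4400 each)
After Apr 17: 788 on hand, pool $14,073.75 (≈ $17.8601 each)
Apr 18, sell 345: 345/788 × $14,073.75 → $6,161.73
Total COGS = $4,940.99 + $5,107.76 + $6,161.73 = $16,210.48
Ending inventory (cost pool remaining) = $7,912.02

COGS = $16,210.48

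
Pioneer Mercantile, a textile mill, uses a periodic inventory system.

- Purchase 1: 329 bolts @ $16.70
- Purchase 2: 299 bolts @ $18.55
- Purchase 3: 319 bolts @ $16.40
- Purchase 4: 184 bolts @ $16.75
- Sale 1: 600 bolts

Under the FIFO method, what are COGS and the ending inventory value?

Sale 1 (600) [FIFO — oldest first]: 329 @ $16.70 + 271 @ $18.55 = $10,521.35
Ending inventory: 28 @ $18.55 + 319 @ $16.40 + 184 @ $16.75 = $8,833.00

COGS = $10,521.35; ending inventory = $8,833.00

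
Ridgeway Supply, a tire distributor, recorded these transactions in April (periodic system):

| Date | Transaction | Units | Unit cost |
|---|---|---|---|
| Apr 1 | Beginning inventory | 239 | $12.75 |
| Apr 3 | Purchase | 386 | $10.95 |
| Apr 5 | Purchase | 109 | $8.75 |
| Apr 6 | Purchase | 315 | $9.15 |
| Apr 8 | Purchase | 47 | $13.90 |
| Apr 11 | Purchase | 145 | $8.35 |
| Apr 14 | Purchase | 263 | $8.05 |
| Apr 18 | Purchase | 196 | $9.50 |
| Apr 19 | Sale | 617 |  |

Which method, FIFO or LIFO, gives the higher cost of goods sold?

FIFO COGS: 239 @ $12.75 + 378 @ $10.95 = $7,186.35
LIFO COGS: 196 @ $9.50 + 263 @ $8.05 + 145 @ $8.35 + 13 @ $13.90 = $5,370.60

FIFO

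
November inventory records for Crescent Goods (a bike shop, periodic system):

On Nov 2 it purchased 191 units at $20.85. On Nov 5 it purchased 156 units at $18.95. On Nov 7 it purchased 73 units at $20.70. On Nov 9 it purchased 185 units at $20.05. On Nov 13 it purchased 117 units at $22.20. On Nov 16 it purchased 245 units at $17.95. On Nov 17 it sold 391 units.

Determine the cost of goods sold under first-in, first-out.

COGS = $7,849.35

Nov 17, 391 sold [FIFO — oldest first]: 191 @ $20.85 + 156 @ $18.95 + 44 @ $20.70 = $7,849.35
Ending inventory: 29 @ $20.70 + 185 @ $20.05 + 117 @ $22.20 + 245 @ $17.95 = $11,304.70
Check: goods available $19,154.05 = COGS $7,849.35 + ending $11,304.70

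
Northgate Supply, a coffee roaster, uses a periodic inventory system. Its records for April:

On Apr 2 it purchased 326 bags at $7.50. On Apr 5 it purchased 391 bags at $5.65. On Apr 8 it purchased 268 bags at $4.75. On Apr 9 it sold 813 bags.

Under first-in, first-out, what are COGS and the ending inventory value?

COGS = $5,110.15; ending inventory = $817.00

Apr 9, 813 sold [FIFO — oldest first]: 326 @ $7.50 + 391 @ $5.65 + 96 @ $4.75 = $5,110.15
Ending inventory: 172 @ $4.75 = $817.00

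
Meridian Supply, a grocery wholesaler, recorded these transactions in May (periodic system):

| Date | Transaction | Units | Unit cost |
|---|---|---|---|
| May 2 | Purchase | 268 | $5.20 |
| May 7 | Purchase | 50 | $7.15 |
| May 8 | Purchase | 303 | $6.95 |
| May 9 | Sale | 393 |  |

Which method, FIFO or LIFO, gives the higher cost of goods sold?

LIFO

FIFO COGS: 268 @ $5.20 + 50 @ $7.15 + 75 @ $6.95 = $2,272.35
LIFO COGS: 303 @ $6.95 + 50 @ $7.15 + 40 @ $5.20 = $2,671.35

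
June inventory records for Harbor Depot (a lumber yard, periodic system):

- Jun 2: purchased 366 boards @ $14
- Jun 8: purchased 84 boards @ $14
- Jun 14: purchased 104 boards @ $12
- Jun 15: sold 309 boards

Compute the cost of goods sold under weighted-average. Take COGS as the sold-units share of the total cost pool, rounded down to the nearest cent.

COGS = $4,209.98

Jun 15, sell 309: 309/554 × $7,548.00 → $4,209.98
Ending inventory (cost pool remaining) = $3,338.02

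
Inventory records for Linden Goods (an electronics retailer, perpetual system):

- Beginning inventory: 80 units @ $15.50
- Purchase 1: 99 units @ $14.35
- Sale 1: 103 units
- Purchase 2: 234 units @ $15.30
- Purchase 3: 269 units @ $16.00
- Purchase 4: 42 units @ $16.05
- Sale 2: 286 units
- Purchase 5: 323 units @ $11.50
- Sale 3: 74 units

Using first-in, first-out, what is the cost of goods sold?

Sale 1 (103) [FIFO — oldest first]: 80 @ $15.50 + 23 @ $14.35 = $1,570.05
Sale 2 (286) [FIFO — oldest first]: 76 @ $14.35 + 210 @ $15.30 = $4,303.60
Sale 3 (74) [FIFO — oldest first]: 24 @ $15.30 + 50 @ $16.00 = $1,167.20
Total COGS = $1,570.05 + $4,303.60 + $1,167.20 = $7,040.85
Ending inventory: 219 @ $16.00 + 42 @ $16.05 + 323 @ $11.50 = $7,892.60

COGS = $7,040.85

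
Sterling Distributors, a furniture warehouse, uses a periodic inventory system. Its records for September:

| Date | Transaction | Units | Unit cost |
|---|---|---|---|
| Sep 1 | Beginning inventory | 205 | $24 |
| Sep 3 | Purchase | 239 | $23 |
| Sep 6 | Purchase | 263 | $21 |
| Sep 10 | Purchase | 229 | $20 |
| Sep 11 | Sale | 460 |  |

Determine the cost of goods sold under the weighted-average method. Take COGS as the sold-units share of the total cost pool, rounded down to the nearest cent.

Sep 11, sell 460: 460/936 × $20,520.00 → $10,084.61
Ending inventory (cost pool remaining) = $10,435.39

COGS = $10,084.61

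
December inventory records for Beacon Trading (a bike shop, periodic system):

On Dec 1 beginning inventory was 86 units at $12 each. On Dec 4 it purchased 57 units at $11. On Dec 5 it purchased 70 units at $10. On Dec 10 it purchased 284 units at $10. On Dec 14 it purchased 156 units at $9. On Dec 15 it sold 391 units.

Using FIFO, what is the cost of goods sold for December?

Dec 15, 391 sold [FIFO — oldest first]: 86 @ $12 + 57 @ $11 + 70 @ $10 + 178 @ $10 = $4,139
Ending inventory: 106 @ $10 + 156 @ $9 = $2,464

COGS = $4,139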